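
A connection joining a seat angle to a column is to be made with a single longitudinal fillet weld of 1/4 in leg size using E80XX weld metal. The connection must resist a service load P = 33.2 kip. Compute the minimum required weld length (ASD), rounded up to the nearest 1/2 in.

L = 8 in

E80XX → F_EXX = 80 ksi.
Throat t_e = 0.707 × 0.25 = 0.1767 in.
r_n/Ω = (0.6 × 80 × 0.1767) / 2.0 = 4.242 kip/in.
L_req = P / (r_n/Ω) = 33.2 / 4.242 = 7.826 in total.
Round up → use L = 8 in.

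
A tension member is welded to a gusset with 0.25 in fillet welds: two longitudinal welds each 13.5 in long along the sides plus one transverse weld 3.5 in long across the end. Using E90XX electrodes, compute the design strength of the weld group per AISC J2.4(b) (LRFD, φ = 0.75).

φR_n ≈ 218 kips

E90XX → F_EXX = 90 ksi.
t_e = 0.707 × 0.25 = 0.1767 in.
R_nwl = 0.6 × 90 × 0.1767 × 27 = 257.7 kips (longitudinal, 2 welds).
R_nwt = 0.6 × 90 × 0.1767 × 3.5 = 33.41 kips (transverse, base value).
(i) R_nwl + R_nwt = 291.1 kips; (ii) 0.85 R_nwl + 1.5 R_nwt = 269.2 kips.
R_n = max = 291.1 kips [governs: (i)]; φR_n = 218.3 kips.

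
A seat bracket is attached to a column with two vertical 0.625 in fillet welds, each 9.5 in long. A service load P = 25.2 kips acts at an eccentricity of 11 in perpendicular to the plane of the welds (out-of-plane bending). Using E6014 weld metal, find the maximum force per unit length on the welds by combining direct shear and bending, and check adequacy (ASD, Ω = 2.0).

E60XX → F_EXX = 60 ksi.
L_w = 2 × 9.5 = 19 in; section modulus (unit throat) S = 2 × L²/6 = 30.08 in².
Direct shear f_v = P/L_w = 25.2/19 = 1.326 kip/in.
Moment M = P × e = 25.2 × 11 = 277.2 kip·in; bending f_b = M/S = 9.214 kip/in.
f_max = √(f_v² + f_b²) = √(1.326² + 9.214²) = 9.309 kip/in.
r_n/Ω = (1/2.0) × 0.6 × 60 × (0.707 × 0.625) = 7.954 kip/in → NOT adequate.

f_max ≈ 9.31 kip/in; NOT adequate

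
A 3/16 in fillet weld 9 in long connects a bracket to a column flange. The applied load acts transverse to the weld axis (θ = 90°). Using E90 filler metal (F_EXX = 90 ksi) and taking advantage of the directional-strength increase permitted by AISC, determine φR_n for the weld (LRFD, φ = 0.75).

φR_n ≈ 72.5 kips

t_e = 0.707 × 0.1875 = 0.1326 in; A_we = 0.1326 × 9 = 1.193 in².
Directional factor: 1.0 + 0.5 sin^1.5(90°) = 1.5.
F_nw = 0.6 × 90 × 1.5 = 81 ksi.
φR_n = 0.75 × 81 × 1.193 = 72.48 kips.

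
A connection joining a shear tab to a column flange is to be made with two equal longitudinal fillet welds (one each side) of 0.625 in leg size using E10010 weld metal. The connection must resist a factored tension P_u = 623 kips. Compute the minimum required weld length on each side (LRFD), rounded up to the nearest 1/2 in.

L = 16 in on each side

E100XX → F_EXX = 100 ksi.
Throat t_e = 0.707 × 0.625 = 0.4419 in.
φr_n = 0.75 × 0.6 × 100 × 0.4419 = 19.88 kips/in.
L_req = P_u / φr_n = 623 / 19.88 = 31.33 in total.
Per side: 31.33 / 2 = 15.67 in.
Round up → use L = 16 in on each side.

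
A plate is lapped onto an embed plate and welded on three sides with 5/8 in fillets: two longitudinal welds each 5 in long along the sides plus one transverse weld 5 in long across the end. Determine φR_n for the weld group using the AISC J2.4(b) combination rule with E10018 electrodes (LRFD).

φR_n ≈ 318 kips

E100XX → F_EXX = 100 ksi.
t_e = 0.707 × 0.625 = 0.4419 in.
R_nwl = 0.6 × 100 × 0.4419 × 10 = 265.1 kips (longitudinal, 2 welds).
R_nwt = 0.6 × 100 × 0.4419 × 5 = 132.6 kips (transverse, base value).
(i) R_nwl + R_nwt = 397.7 kips; (ii) 0.85 R_nwl + 1.5 R_nwt = 424.2 kips.
R_n = max = 424.2 kips [governs: (ii)]; φR_n = 318.1 kips.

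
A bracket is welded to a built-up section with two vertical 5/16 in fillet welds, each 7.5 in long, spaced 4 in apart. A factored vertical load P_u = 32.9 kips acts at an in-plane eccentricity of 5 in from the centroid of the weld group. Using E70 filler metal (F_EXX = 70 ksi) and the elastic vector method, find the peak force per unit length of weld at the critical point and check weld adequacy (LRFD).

f_max ≈ 6.68 kip/in; adequate

Total weld length L_w = 15 in. Treat welds as unit-width lines.
Polar moment about centroid: J = 2[d³/12 + d(b/2)²] = 2[7.5³/12 + 7.5×2²] = 130.3 in³.
Direct shear f_v = P/L_w = 32.9 / 15 = 2.193 kip/in (vertical).
Torsion M = P·e = 32.9 × 5 = 164.5 kip·in.
Critical point at (x, y) = (2, 3.75) from centroid. f_tx = M·y/J = 4.734 kip/in; f_ty = M·x/J = 2.525 kip/in.
Resultant f_max = √[f_tx² + (f_v + f_ty)²] = √[4.734² + (2.193 + 2.525)²] = 6.683 kip/in.
Capacity per unit length: φr_n = 0.75 × 0.6 × 70 × (0.707 × 0.3125) = 6.96 kip/in.
6.683 ≤ 6.96 → adequate.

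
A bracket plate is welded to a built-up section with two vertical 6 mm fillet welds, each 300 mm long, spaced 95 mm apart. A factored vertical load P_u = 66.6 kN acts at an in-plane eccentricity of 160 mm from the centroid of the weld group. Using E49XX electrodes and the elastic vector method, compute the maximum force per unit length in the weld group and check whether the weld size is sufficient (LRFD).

E49XX → F_EXX = 490 MPa.
Total weld length L_w = 600 mm. Treat welds as unit-width lines.
Polar moment about centroid: J = 2[d³/12 + d(b/2)²] = 2[300³/12 + 300×47.5²] = 5854000 mm³.
Direct shear f_v = P/L_w = 66.6×10³ / 600 = 111 N/mm (vertical).
Torsion M = P·e = 66.6×10³ × 160 = 10656000 N·mm.
Critical point at (x, y) = (47.5, 150) from centroid. f_tx = M·y/J = 273.1 N/mm; f_ty = M·x/J = 86.47 N/mm.
Resultant f_max = √[f_tx² + (f_v + f_ty)²] = √[273.1² + (111 + 86.47)²] = 337 N/mm.
Capacity per unit length: φr_n = 0.75 × 0.6 × 490 × (0.707 × 6) = 935.4 N/mm.
337 ≤ 935.4 → adequate.

f_max ≈ 337 N/mm; adequate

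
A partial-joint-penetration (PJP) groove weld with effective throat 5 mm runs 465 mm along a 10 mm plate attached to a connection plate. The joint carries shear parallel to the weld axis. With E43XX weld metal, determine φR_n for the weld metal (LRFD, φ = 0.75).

E43XX → F_EXX = 430 MPa.
Effective throat (given) t_e = 5 mm.
A_we = 5 × 465 = 2325 mm².
F_nw = 0.6 F_EXX = 258 MPa.
φR_n = 0.75 × 258 × 2325 × 10⁻³ = 449.9 kN.

φR_n ≈ 450 kN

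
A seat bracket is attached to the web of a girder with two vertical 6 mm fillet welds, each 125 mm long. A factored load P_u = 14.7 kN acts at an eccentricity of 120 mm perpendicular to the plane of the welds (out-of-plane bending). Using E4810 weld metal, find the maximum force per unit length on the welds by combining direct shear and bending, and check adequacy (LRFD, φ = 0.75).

E48XX → F_EXX = 480 MPa.
L_w = 2 × 125 = 250 mm; section modulus (unit throat) S = 2 × L²/6 = 5208 mm².
Direct shear f_v = P/L_w = 14.7×10³/250 = 58.8 N/mm.
Moment M = P × e = 14.7×10³ × 120 = 1764000 N·mm; bending f_b = M/S = 338.7 N/mm.
f_max = √(f_v² + f_b²) = √(58.8² + 338.7²) = 343.8 N/mm.
φr_n = 0.75 × 0.6 × 480 × (0.707 × 6) = 916.3 N/mm → adequate.

f_max ≈ 344 N/mm; adequate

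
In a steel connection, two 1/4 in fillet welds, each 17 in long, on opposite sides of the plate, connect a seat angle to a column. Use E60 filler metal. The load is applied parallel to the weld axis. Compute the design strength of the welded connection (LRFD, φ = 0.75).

φR_n ≈ 162 kips

E60XX → F_EXX = 60 ksi.
Effective throat t_e = 0.707 × 0.25 = 0.1767 in.
Total length L = 34 in; A_we = 0.1767 × 34 = 6.01 in².
F_nw = 0.6 F_EXX = 0.6 × 60 = 36 ksi.
φR_n = 0.75 × 36 × 6.01 = 162.3 kips.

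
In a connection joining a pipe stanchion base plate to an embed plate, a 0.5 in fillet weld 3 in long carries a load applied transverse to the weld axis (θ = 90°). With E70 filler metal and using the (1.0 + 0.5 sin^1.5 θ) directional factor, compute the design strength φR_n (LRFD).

E70XX → F_EXX = 70 ksi.
t_e = 0.707 × 0.5 = 0.3535 in; A_we = 0.3535 × 3 = 1.06 in².
Directional factor: 1.0 + 0.5 sin^1.5(90°) = 1.5.
F_nw = 0.6 × 70 × 1.5 = 63 ksi.
φR_n = 0.75 × 63 × 1.06 = 50.11 kips.

φR_n ≈ 50.1 kips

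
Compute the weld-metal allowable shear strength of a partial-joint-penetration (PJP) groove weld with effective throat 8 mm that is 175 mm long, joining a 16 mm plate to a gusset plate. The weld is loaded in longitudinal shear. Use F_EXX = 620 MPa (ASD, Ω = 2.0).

R_n/Ω ≈ 260 kN

Effective throat (given) t_e = 8 mm.
A_we = 8 × 175 = 1400 mm².
F_nw = 0.6 F_EXX = 372 MPa.
R_n/Ω = (372 × 1400) / 2.0 × 10⁻³ = 260.4 kN.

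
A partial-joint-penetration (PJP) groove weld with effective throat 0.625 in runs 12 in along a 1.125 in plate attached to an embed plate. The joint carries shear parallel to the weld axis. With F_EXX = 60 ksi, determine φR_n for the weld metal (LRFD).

Effective throat (given) t_e = 0.625 in.
A_we = 0.625 × 12 = 7.5 in².
F_nw = 0.6 F_EXX = 36 ksi.
φR_n = 0.75 × 36 × 7.5 = 202.5 kips.

φR_n ≈ 202 kips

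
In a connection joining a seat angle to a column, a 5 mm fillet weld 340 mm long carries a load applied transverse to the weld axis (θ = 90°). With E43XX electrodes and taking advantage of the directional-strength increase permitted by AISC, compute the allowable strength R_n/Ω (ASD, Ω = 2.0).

R_n/Ω ≈ 233 kN

E43XX → F_EXX = 430 MPa.
t_e = 0.707 × 5 = 3.535 mm; A_we = 3.535 × 340 = 1202 mm².
Directional factor: 1.0 + 0.5 sin^1.5(90°) = 1.5.
F_nw = 0.6 × 430 × 1.5 = 387 MPa.
R_n/Ω = (387 × 1202) / 2.0 × 10⁻³ = 232.6 kN.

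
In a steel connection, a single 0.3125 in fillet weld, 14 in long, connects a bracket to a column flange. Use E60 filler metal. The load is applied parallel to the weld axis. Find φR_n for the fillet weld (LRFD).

E60XX → F_EXX = 60 ksi.
Effective throat t_e = 0.707 × 0.3125 = 0.2209 in.
Total length L = 14 in; A_we = 0.2209 × 14 = 3.093 in².
F_nw = 0.6 F_EXX = 0.6 × 60 = 36 ksi.
φR_n = 0.75 × 36 × 3.093 = 83.51 kips.

φR_n ≈ 83.5 kips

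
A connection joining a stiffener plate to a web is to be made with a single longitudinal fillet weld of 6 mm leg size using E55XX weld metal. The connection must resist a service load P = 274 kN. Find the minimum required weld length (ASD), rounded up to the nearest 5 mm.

L = 395 mm

E55XX → F_EXX = 550 MPa.
Throat t_e = 0.707 × 6 = 4.242 mm.
r_n/Ω = (0.6 × 550 × 4.242) / 2.0 = 699.9 N/mm = 0.6999 kN/mm.
L_req = P / (r_n/Ω) = 274 / 0.6999 = 391.5 mm total.
Round up → use L = 395 mm.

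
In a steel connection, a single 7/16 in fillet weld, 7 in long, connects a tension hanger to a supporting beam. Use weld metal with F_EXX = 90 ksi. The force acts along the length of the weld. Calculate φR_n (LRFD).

Effective throat t_e = 0.707 × 0.4375 = 0.3093 in.
Total length L = 7 in; A_we = 0.3093 × 7 = 2.165 in².
F_nw = 0.6 F_EXX = 0.6 × 90 = 54 ksi.
φR_n = 0.75 × 54 × 2.165 = 87.69 kip.

φR_n ≈ 87.7 kip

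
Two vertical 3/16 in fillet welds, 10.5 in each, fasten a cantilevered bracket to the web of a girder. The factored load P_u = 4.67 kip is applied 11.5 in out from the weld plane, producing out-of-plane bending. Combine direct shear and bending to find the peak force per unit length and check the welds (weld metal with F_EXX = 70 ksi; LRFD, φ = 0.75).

f_max ≈ 1.48 kip/in; adequate

L_w = 2 × 10.5 = 21 in; section modulus (unit throat) S = 2 × L²/6 = 36.75 in².
Direct shear f_v = P/L_w = 4.67/21 = 0.2224 kip/in.
Moment M = P × e = 4.67 × 11.5 = 53.705 kip·in; bending f_b = M/S = 1.461 kip/in.
f_max = √(f_v² + f_b²) = √(0.2224² + 1.461²) = 1.478 kip/in.
φr_n = 0.75 × 0.6 × 70 × (0.707 × 0.1875) = 4.176 kip/in → adequate.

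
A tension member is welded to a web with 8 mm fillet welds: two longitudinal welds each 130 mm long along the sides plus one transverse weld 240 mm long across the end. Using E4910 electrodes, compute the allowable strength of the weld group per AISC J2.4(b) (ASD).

E49XX → F_EXX = 490 MPa.
t_e = 0.707 × 8 = 5.656 mm.
R_nwl = 0.6 × 490 × 5.656 × 260 × 10⁻³ = 432.3 kN (longitudinal, 2 welds).
R_nwt = 0.6 × 490 × 5.656 × 240 × 10⁻³ = 399.1 kN (transverse, base value).
(i) R_nwl + R_nwt = 831.4 kN; (ii) 0.85 R_nwl + 1.5 R_nwt = 966.1 kN.
R_n = max = 966.1 kN [governs: (ii)]; R_n/Ω = 483.1 kN.

R_n/Ω ≈ 483 kN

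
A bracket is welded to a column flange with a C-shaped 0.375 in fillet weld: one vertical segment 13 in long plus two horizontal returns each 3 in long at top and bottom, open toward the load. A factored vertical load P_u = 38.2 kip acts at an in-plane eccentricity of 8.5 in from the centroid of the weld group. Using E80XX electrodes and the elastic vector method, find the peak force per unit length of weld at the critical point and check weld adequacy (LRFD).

f_max ≈ 6.05 kip/in; adequate

E80XX → F_EXX = 80 ksi.
Total weld length L_w = 19 in. Treat welds as unit-width lines.
Centroid: x̄ = 2×3×1.5 / 19 = 0.4737 in from the vertical weld.
Polar moment about centroid: J = I_x + I_y = [13³/12 + 2×3×6.5²] + [13×0.4737² + 2(3³/12 + 3×1.026²)] = 450.3 in³.
Direct shear f_v = P/L_w = 38.2 / 19 = 2.011 kip/in (vertical).
Torsion M = P·e = 38.2 × 8.5 = 324.7 kip·in.
Critical point at (x, y) = (2.526, 6.5) from centroid. f_tx = M·y/J = 4.687 kip/in; f_ty = M·x/J = 1.822 kip/in.
Resultant f_max = √[f_tx² + (f_v + f_ty)²] = √[4.687² + (2.011 + 1.822)²] = 6.054 kip/in.
Capacity per unit length: φr_n = 0.75 × 0.6 × 80 × (0.707 × 0.375) = 9.544 kip/in.
6.054 ≤ 9.544 → adequate.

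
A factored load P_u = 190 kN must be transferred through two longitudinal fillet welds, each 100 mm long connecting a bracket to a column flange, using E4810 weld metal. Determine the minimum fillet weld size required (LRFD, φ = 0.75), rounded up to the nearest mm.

w = 7 mm

E48XX → F_EXX = 480 MPa.
Total weld length L = 200 mm.
Required throat t_e = P_u / (φ × 0.6 F_EXX × L) = 190 / (0.75 × 0.6 × 480 × 200 × 10⁻³) = 4.398 mm.
Required leg w = t_e / 0.707 = 6.221 mm → use 7 mm.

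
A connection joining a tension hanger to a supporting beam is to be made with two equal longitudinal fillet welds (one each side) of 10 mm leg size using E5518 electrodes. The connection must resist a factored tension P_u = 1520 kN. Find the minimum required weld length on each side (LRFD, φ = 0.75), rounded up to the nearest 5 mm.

L = 435 mm on each side

E55XX → F_EXX = 550 MPa.
Throat t_e = 0.707 × 10 = 7.07 mm.
φr_n = 0.75 × 0.6 × 550 × 7.07 × 10⁻³ = 1.75 kN/mm.
L_req = P_u / φr_n = 1520 / 1.75 = 868.7 mm total.
Per side: 868.7 / 2 = 434.3 mm.
Round up → use L = 435 mm on each side.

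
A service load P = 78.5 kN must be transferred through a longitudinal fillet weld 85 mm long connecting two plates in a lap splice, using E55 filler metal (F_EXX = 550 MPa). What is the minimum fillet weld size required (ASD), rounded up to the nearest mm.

Total weld length L = 85 mm.
Required throat t_e = P × Ω / (0.6 F_EXX × L) = 78.5 × 2.0 / (0.6 × 550 × 85 × 10⁻³) = 5.597 mm.
Required leg w = t_e / 0.707 = 7.917 mm → use 8 mm.

w = 8 mm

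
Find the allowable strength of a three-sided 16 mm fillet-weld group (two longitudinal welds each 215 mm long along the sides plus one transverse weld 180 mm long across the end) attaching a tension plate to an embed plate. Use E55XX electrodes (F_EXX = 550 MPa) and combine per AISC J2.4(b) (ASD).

t_e = 0.707 × 16 = 11.31 mm.
R_nwl = 0.6 × 550 × 11.31 × 430 × 10⁻³ = 1605 kN (longitudinal, 2 welds).
R_nwt = 0.6 × 550 × 11.31 × 180 × 10⁻³ = 671.9 kN (transverse, base value).
(i) R_nwl + R_nwt = 2277 kN; (ii) 0.85 R_nwl + 1.5 R_nwt = 2372 kN.
R_n = max = 2372 kN [governs: (ii)]; R_n/Ω = 1186 kN.

R_n/Ω ≈ 1190 kN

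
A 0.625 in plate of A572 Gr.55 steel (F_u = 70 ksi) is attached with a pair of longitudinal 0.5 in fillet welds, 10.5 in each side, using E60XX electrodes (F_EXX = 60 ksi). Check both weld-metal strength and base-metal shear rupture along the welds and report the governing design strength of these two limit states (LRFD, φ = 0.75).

φR_n ≈ 200 kip (weld metal governs)

t_e = 0.707 × 0.5 = 0.3535 in; L = 21 in.
Weld metal: φR_n = 0.75 × 0.6 × 60 × 0.3535 × 21 = 200.4 kip.
Base metal (shear rupture): φR_n = 0.75 × 0.6 × 70 × 0.625 × 21 = 413.4 kip.
Governing: weld metal.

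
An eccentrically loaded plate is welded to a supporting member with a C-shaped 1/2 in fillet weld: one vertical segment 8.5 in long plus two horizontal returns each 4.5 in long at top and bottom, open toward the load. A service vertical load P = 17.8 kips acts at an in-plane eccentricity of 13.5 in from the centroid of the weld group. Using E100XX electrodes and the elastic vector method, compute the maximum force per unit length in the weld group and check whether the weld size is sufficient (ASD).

f_max ≈ 5.86 kip/in; adequate

E100XX → F_EXX = 100 ksi.
Total weld length L_w = 17.5 in. Treat welds as unit-width lines.
Centroid: x̄ = 2×4.5×2.25 / 17.5 = 1.157 in from the vertical weld.
Polar moment about centroid: J = I_x + I_y = [8.5³/12 + 2×4.5×4.25²] + [8.5×1.157² + 2(4.5³/12 + 4.5×1.093²)] = 251.1 in³.
Direct shear f_v = P/L_w = 17.8 / 17.5 = 1.017 kip/in (vertical).
Torsion M = P·e = 17.8 × 13.5 = 240.3 kip·in.
Critical point at (x, y) = (3.343, 4.25) from centroid. f_tx = M·y/J = 4.068 kip/in; f_ty = M·x/J = 3.2 kip/in.
Resultant f_max = √[f_tx² + (f_v + f_ty)²] = √[4.068² + (1.017 + 3.2)²] = 5.859 kip/in.
Capacity per unit length: r_n/Ω = (1/2.0) × 0.6 × 100 × (0.707 × 0.5) = 10.6 kip/in.
5.859 ≤ 10.6 → adequate.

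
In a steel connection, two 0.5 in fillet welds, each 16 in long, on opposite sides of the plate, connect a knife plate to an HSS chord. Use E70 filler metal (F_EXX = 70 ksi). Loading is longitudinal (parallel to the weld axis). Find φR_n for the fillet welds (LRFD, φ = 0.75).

Effective throat t_e = 0.707 × 0.5 = 0.3535 in.
Total length L = 32 in; A_we = 0.3535 × 32 = 11.31 in².
F_nw = 0.6 F_EXX = 0.6 × 70 = 42 ksi.
φR_n = 0.75 × 42 × 11.31 = 356.3 kips.

φR_n ≈ 356 kips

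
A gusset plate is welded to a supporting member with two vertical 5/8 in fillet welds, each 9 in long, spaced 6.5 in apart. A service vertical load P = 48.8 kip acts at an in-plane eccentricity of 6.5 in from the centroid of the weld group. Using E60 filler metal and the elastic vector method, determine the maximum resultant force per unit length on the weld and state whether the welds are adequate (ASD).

f_max ≈ 7.56 kip/in; adequate

E60XX → F_EXX = 60 ksi.
Total weld length L_w = 18 in. Treat welds as unit-width lines.
Polar moment about centroid: J = 2[d³/12 + d(b/2)²] = 2[9³/12 + 9×3.25²] = 311.6 in³.
Direct shear f_v = P/L_w = 48.8 / 18 = 2.711 kip/in (vertical).
Torsion M = P·e = 48.8 × 6.5 = 317.2 kip·in.
Critical point at (x, y) = (3.25, 4.5) from centroid. f_tx = M·y/J = 4.581 kip/in; f_ty = M·x/J = 3.308 kip/in.
Resultant f_max = √[f_tx² + (f_v + f_ty)²] = √[4.581² + (2.711 + 3.308)²] = 7.564 kip/in.
Capacity per unit length: r_n/Ω = (1/2.0) × 0.6 × 60 × (0.707 × 0.625) = 7.954 kip/in.
7.564 ≤ 7.954 → adequate.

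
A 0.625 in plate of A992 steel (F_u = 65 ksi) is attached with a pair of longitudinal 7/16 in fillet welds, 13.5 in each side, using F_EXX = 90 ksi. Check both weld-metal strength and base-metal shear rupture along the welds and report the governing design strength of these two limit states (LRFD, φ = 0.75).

φR_n ≈ 338 kip (weld metal governs)

t_e = 0.707 × 0.4375 = 0.3093 in; L = 27 in.
Weld metal: φR_n = 0.75 × 0.6 × 90 × 0.3093 × 27 = 338.2 kip.
Base metal (shear rupture): φR_n = 0.75 × 0.6 × 65 × 0.625 × 27 = 493.6 kip.
Governing: weld metal.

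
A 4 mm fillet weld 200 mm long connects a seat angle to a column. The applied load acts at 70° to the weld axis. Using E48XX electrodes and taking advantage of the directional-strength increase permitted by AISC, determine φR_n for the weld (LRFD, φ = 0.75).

φR_n ≈ 178 kN

E48XX → F_EXX = 480 MPa.
t_e = 0.707 × 4 = 2.828 mm; A_we = 2.828 × 200 = 565.6 mm².
Directional factor: 1.0 + 0.5 sin^1.5(70°) = 1.455.
F_nw = 0.6 × 480 × 1.455 = 419.2 MPa.
φR_n = 0.75 × 419.2 × 565.6 × 10⁻³ = 177.8 kN.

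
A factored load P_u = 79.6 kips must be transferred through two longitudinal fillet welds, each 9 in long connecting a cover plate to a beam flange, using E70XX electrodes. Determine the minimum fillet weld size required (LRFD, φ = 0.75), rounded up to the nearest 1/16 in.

w = 1/4 in

E70XX → F_EXX = 70 ksi.
Total weld length L = 18 in.
Required throat t_e = P_u / (φ × 0.6 F_EXX × L) = 79.6 / (0.75 × 0.6 × 70 × 18) = 0.1404 in.
Required leg w = t_e / 0.707 = 0.1986 in → use 1/4 in.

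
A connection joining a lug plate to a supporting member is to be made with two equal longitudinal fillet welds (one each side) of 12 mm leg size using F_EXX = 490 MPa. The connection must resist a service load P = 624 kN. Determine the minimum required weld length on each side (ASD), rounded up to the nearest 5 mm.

L = 255 mm on each side

Throat t_e = 0.707 × 12 = 8.484 mm.
r_n/Ω = (0.6 × 490 × 8.484) / 2.0 = 1247 N/mm = 1.247 kN/mm.
L_req = P / (r_n/Ω) = 624 / 1.247 = 500.3 mm total.
Per side: 500.3 / 2 = 250.2 mm.
Round up → use L = 255 mm on each side.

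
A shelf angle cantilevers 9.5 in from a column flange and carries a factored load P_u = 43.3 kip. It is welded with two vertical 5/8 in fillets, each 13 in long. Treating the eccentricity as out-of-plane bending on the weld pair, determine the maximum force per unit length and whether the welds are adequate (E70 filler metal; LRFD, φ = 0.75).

E70XX → F_EXX = 70 ksi.
L_w = 2 × 13 = 26 in; section modulus (unit throat) S = 2 × L²/6 = 56.33 in².
Direct shear f_v = P/L_w = 43.3/26 = 1.665 kip/in.
Moment M = P × e = 43.3 × 9.5 = 411.35 kip·in; bending f_b = M/S = 7.302 kip/in.
f_max = √(f_v² + f_b²) = √(1.665² + 7.302²) = 7.49 kip/in.
φr_n = 0.75 × 0.6 × 70 × (0.707 × 0.625) = 13.92 kip/in → adequate.

f_max ≈ 7.49 kip/in; adequate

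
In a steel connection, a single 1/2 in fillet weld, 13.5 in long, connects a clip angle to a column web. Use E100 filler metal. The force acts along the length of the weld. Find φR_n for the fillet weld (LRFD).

E100XX → F_EXX = 100 ksi.
Effective throat t_e = 0.707 × 0.5 = 0.3535 in.
Total length L = 13.5 in; A_we = 0.3535 × 13.5 = 4.772 in².
F_nw = 0.6 F_EXX = 0.6 × 100 = 60 ksi.
φR_n = 0.75 × 60 × 4.772 = 214.8 kip.

φR_n ≈ 215 kip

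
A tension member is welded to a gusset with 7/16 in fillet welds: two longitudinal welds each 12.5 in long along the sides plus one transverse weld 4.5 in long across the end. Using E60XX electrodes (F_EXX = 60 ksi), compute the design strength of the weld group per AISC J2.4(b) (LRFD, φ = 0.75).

φR_n ≈ 246 kips

t_e = 0.707 × 0.4375 = 0.3093 in.
R_nwl = 0.6 × 60 × 0.3093 × 25 = 278.4 kips (longitudinal, 2 welds).
R_nwt = 0.6 × 60 × 0.3093 × 4.5 = 50.11 kips (transverse, base value).
(i) R_nwl + R_nwt = 328.5 kips; (ii) 0.85 R_nwl + 1.5 R_nwt = 311.8 kips.
R_n = max = 328.5 kips [governs: (i)]; φR_n = 246.4 kips.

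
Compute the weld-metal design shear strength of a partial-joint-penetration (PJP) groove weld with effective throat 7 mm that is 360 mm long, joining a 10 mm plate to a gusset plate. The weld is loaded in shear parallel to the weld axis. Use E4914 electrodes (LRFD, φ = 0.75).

E49XX → F_EXX = 490 MPa.
Effective throat (given) t_e = 7 mm.
A_we = 7 × 360 = 2520 mm².
F_nw = 0.6 F_EXX = 294 MPa.
φR_n = 0.75 × 294 × 2520 × 10⁻³ = 555.7 kN.

φR_n ≈ 556 kN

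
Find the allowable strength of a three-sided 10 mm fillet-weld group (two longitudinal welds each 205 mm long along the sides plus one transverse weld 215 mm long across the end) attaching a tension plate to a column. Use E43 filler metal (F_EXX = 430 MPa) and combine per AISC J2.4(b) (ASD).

R_n/Ω ≈ 612 kN

t_e = 0.707 × 10 = 7.07 mm.
R_nwl = 0.6 × 430 × 7.07 × 410 × 10⁻³ = 747.9 kN (longitudinal, 2 welds).
R_nwt = 0.6 × 430 × 7.07 × 215 × 10⁻³ = 392.2 kN (transverse, base value).
(i) R_nwl + R_nwt = 1140 kN; (ii) 0.85 R_nwl + 1.5 R_nwt = 1224 kN.
R_n = max = 1224 kN [governs: (ii)]; R_n/Ω = 612 kN.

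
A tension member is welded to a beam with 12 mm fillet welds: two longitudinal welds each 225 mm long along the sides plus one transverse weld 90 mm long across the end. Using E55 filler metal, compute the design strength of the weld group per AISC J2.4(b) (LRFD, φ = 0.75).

φR_n ≈ 1130 kN

E55XX → F_EXX = 550 MPa.
t_e = 0.707 × 12 = 8.484 mm.
R_nwl = 0.6 × 550 × 8.484 × 450 × 10⁻³ = 1260 kN (longitudinal, 2 welds).
R_nwt = 0.6 × 550 × 8.484 × 90 × 10⁻³ = 252 kN (transverse, base value).
(i) R_nwl + R_nwt = 1512 kN; (ii) 0.85 R_nwl + 1.5 R_nwt = 1449 kN.
R_n = max = 1512 kN [governs: (i)]; φR_n = 1134 kN.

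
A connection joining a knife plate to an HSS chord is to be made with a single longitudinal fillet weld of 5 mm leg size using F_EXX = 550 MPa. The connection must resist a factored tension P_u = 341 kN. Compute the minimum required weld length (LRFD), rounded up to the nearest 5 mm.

Throat t_e = 0.707 × 5 = 3.535 mm.
φr_n = 0.75 × 0.6 × 550 × 3.535 × 10⁻³ = 0.8749 kN/mm.
L_req = P_u / φr_n = 341 / 0.8749 = 389.8 mm total.
Round up → use L = 390 mm.

L = 390 mm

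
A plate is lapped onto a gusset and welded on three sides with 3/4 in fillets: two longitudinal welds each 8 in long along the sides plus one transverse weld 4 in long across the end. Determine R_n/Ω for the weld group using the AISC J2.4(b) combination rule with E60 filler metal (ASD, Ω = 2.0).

R_n/Ω ≈ 191 kips

E60XX → F_EXX = 60 ksi.
t_e = 0.707 × 0.75 = 0.5302 in.
R_nwl = 0.6 × 60 × 0.5302 × 16 = 305.4 kips (longitudinal, 2 welds).
R_nwt = 0.6 × 60 × 0.5302 × 4 = 76.36 kips (transverse, base value).
(i) R_nwl + R_nwt = 381.8 kips; (ii) 0.85 R_nwl + 1.5 R_nwt = 374.1 kips.
R_n = max = 381.8 kips [governs: (i)]; R_n/Ω = 190.9 kips.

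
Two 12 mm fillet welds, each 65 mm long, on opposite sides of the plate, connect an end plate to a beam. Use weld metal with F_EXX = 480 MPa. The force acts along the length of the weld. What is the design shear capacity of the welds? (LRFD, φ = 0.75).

Effective throat t_e = 0.707 × 12 = 8.484 mm.
Total length L = 130 mm; A_we = 8.484 × 130 = 1103 mm².
F_nw = 0.6 F_EXX = 0.6 × 480 = 288 MPa.
φR_n = 0.75 × 288 × 1103 × 10⁻³ = 238.2 kN.

φR_n ≈ 238 kN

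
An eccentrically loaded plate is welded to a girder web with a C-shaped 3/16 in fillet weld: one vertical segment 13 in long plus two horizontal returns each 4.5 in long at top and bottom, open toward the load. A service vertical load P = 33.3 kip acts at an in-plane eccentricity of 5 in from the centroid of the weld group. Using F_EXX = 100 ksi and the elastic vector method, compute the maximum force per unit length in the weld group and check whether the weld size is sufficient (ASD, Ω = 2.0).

f_max ≈ 3.07 kip/in; adequate

Total weld length L_w = 22 in. Treat welds as unit-width lines.
Centroid: x̄ = 2×4.5×2.25 / 22 = 0.9205 in from the vertical weld.
Polar moment about centroid: J = I_x + I_y = [13³/12 + 2×4.5×6.5²] + [13×0.9205² + 2(4.5³/12 + 4.5×1.33²)] = 605.4 in³.
Direct shear f_v = P/L_w = 33.3 / 22 = 1.514 kip/in (vertical).
Torsion M = P·e = 33.3 × 5 = 166.5 kip·in.
Critical point at (x, y) = (3.58, 6.5) from centroid. f_tx = M·y/J = 1.788 kip/in; f_ty = M·x/J = 0.9844 kip/in.
Resultant f_max = √[f_tx² + (f_v + f_ty)²] = √[1.788² + (1.514 + 0.9844)²] = 3.072 kip/in.
Capacity per unit length: r_n/Ω = (1/2.0) × 0.6 × 100 × (0.707 × 0.1875) = 3.977 kip/in.
3.072 ≤ 3.977 → adequate.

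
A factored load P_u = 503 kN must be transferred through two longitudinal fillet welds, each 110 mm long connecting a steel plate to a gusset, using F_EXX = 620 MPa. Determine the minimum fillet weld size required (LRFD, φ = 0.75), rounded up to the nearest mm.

w = 12 mm

Total weld length L = 220 mm.
Required throat t_e = P_u / (φ × 0.6 F_EXX × L) = 503 / (0.75 × 0.6 × 620 × 220 × 10⁻³) = 8.195 mm.
Required leg w = t_e / 0.707 = 11.59 mm → use 12 mm.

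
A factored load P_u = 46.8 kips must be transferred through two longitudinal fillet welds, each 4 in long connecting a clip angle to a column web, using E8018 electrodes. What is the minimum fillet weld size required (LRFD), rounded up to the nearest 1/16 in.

E80XX → F_EXX = 80 ksi.
Total weld length L = 8 in.
Required throat t_e = P_u / (φ × 0.6 F_EXX × L) = 46.8 / (0.75 × 0.6 × 80 × 8) = 0.1625 in.
Required leg w = t_e / 0.707 = 0.2298 in → use 1/4 in.

w = 1/4 in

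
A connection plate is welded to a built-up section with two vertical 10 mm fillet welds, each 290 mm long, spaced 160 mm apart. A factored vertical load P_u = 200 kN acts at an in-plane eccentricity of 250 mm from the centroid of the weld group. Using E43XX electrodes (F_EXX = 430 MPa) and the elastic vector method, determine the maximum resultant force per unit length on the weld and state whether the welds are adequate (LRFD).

Total weld length L_w = 580 mm. Treat welds as unit-width lines.
Polar moment about centroid: J = 2[d³/12 + d(b/2)²] = 2[290³/12 + 290×80²] = 7777000 mm³.
Direct shear f_v = P/L_w = 200×10³ / 580 = 344.8 N/mm (vertical).
Torsion M = P·e = 200×10³ × 250 = 50000000 N·mm.
Critical point at (x, y) = (80, 145) from centroid. f_tx = M·y/J = 932.3 N/mm; f_ty = M·x/J = 514.3 N/mm.
Resultant f_max = √[f_tx² + (f_v + f_ty)²] = √[932.3² + (344.8 + 514.3)²] = 1268 N/mm.
Capacity per unit length: φr_n = 0.75 × 0.6 × 430 × (0.707 × 10) = 1368 N/mm.
1268 ≤ 1368 → adequate.

f_max ≈ 1270 N/mm; adequate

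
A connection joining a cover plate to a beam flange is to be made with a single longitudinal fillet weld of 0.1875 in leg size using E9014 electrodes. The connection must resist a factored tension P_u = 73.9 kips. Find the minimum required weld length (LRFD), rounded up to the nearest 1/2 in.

E90XX → F_EXX = 90 ksi.
Throat t_e = 0.707 × 0.1875 = 0.1326 in.
φr_n = 0.75 × 0.6 × 90 × 0.1326 = 5.369 kips/in.
L_req = P_u / φr_n = 73.9 / 5.369 = 13.76 in total.
Round up → use L = 14 in.

L = 14 in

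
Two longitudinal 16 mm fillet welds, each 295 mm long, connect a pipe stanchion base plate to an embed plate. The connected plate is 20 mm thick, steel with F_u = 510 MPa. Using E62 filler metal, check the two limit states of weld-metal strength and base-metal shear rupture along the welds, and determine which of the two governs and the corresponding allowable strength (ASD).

R_n/Ω ≈ 1240 kN (weld metal governs)

E62XX → F_EXX = 620 MPa.
t_e = 0.707 × 16 = 11.31 mm; L = 590 mm.
Weld metal: R_n/Ω = (1/2.0) × 0.6 × 620 × 11.31 × 590 × 10⁻³ = 1241 kN.
Base metal (shear rupture): R_n/Ω = (1/2.0) × 0.6 × 510 × 20 × 590 × 10⁻³ = 1805 kN.
Governing: weld metal.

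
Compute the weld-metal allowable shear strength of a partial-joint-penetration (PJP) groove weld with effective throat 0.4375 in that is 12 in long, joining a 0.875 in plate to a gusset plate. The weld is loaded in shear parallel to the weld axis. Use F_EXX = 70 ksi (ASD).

R_n/Ω ≈ 110 kip

Effective throat (given) t_e = 0.4375 in.
A_we = 0.4375 × 12 = 5.25 in².
F_nw = 0.6 F_EXX = 42 ksi.
R_n/Ω = (42 × 5.25) / 2.0 = 110.2 kip.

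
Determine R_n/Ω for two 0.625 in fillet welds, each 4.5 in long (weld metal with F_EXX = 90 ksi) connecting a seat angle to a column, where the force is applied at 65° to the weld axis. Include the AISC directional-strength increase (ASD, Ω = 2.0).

R_n/Ω ≈ 154 kips

t_e = 0.707 × 0.625 = 0.4419 in; A_we = 0.4419 × 9 = 3.977 in².
Directional factor: 1.0 + 0.5 sin^1.5(65°) = 1.431.
F_nw = 0.6 × 90 × 1.431 = 77.3 ksi.
R_n/Ω = (77.3 × 3.977) / 2.0 = 153.7 kips.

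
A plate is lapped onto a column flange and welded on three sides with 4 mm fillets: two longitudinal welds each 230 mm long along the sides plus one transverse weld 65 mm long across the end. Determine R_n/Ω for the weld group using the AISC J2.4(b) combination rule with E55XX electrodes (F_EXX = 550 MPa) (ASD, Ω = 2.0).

t_e = 0.707 × 4 = 2.828 mm.
R_nwl = 0.6 × 550 × 2.828 × 460 × 10⁻³ = 429.3 kN (longitudinal, 2 welds).
R_nwt = 0.6 × 550 × 2.828 × 65 × 10⁻³ = 60.66 kN (transverse, base value).
(i) R_nwl + R_nwt = 490 kN; (ii) 0.85 R_nwl + 1.5 R_nwt = 455.9 kN.
R_n = max = 490 kN [governs: (i)]; R_n/Ω = 245 kN.

R_n/Ω ≈ 245 kN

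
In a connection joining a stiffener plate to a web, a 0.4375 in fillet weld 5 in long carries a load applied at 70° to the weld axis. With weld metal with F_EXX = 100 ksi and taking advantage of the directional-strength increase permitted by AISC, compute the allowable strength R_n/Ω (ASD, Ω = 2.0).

R_n/Ω ≈ 67.5 kips

t_e = 0.707 × 0.4375 = 0.3093 in; A_we = 0.3093 × 5 = 1.547 in².
Directional factor: 1.0 + 0.5 sin^1.5(70°) = 1.455.
F_nw = 0.6 × 100 × 1.455 = 87.33 ksi.
R_n/Ω = (87.33 × 1.547) / 2.0 = 67.53 kips.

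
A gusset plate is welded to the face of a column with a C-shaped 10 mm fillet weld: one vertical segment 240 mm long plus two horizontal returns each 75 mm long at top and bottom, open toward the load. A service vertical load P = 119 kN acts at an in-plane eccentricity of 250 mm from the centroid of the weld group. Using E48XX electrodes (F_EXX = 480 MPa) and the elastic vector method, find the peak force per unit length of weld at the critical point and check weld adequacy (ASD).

f_max ≈ 1300 N/mm; NOT adequate

Total weld length L_w = 390 mm. Treat welds as unit-width lines.
Centroid: x̄ = 2×75×37.5 / 390 = 14.42 mm from the vertical weld.
Polar moment about centroid: J = I_x + I_y = [240³/12 + 2×75×120²] + [240×14.42² + 2(75³/12 + 75×23.08²)] = 3512000 mm³.
Direct shear f_v = P/L_w = 119×10³ / 390 = 305.1 N/mm (vertical).
Torsion M = P·e = 119×10³ × 250 = 29750000 N·mm.
Critical point at (x, y) = (60.58, 120) from centroid. f_tx = M·y/J = 1016 N/mm; f_ty = M·x/J = 513.1 N/mm.
Resultant f_max = √[f_tx² + (f_v + f_ty)²] = √[1016² + (305.1 + 513.1)²] = 1305 N/mm.
Capacity per unit length: r_n/Ω = (1/2.0) × 0.6 × 480 × (0.707 × 10) = 1018 N/mm.
1305 > 1018 → NOT adequate.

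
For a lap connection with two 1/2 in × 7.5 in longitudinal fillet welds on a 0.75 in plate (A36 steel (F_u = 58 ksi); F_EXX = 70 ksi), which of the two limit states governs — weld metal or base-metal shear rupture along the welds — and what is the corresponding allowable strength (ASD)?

t_e = 0.707 × 0.5 = 0.3535 in; L = 15 in.
Weld metal: R_n/Ω = (1/2.0) × 0.6 × 70 × 0.3535 × 15 = 111.4 kip.
Base metal (shear rupture): R_n/Ω = (1/2.0) × 0.6 × 58 × 0.75 × 15 = 195.7 kip.
Governing: weld metal.

R_n/Ω ≈ 111 kip (weld metal governs)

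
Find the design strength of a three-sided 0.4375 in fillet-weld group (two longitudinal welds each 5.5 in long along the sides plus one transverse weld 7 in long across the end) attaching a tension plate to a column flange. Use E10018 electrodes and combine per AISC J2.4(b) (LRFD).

E100XX → F_EXX = 100 ksi.
t_e = 0.707 × 0.4375 = 0.3093 in.
R_nwl = 0.6 × 100 × 0.3093 × 11 = 204.1 kip (longitudinal, 2 welds).
R_nwt = 0.6 × 100 × 0.3093 × 7 = 129.9 kip (transverse, base value).
(i) R_nwl + R_nwt = 334.1 kip; (ii) 0.85 R_nwl + 1.5 R_nwt = 368.4 kip.
R_n = max = 368.4 kip [governs: (ii)]; φR_n = 276.3 kip.

φR_n ≈ 276 kip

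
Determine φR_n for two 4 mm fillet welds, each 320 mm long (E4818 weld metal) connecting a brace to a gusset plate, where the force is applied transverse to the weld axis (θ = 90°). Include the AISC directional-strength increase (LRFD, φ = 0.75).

φR_n ≈ 586 kN

E48XX → F_EXX = 480 MPa.
t_e = 0.707 × 4 = 2.828 mm; A_we = 2.828 × 640 = 1810 mm².
Directional factor: 1.0 + 0.5 sin^1.5(90°) = 1.5.
F_nw = 0.6 × 480 × 1.5 = 432 MPa.
φR_n = 0.75 × 432 × 1810 × 10⁻³ = 586.4 kN.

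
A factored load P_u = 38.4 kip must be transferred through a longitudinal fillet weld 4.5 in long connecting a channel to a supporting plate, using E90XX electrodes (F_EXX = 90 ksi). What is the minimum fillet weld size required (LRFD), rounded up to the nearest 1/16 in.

w = 5/16 in

Total weld length L = 4.5 in.
Required throat t_e = P_u / (φ × 0.6 F_EXX × L) = 38.4 / (0.75 × 0.6 × 90 × 4.5) = 0.2107 in.
Required leg w = t_e / 0.707 = 0.298 in → use 5/16 in.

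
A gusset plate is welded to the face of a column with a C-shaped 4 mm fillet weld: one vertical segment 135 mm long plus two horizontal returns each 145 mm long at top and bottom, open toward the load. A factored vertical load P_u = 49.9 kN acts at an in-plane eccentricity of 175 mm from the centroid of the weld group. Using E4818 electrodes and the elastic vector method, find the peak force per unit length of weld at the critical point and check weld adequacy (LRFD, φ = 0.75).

E48XX → F_EXX = 480 MPa.
Total weld length L_w = 425 mm. Treat welds as unit-width lines.
Centroid: x̄ = 2×145×72.5 / 425 = 49.47 mm from the vertical weld.
Polar moment about centroid: J = I_x + I_y = [135³/12 + 2×145×67.5²] + [135×49.47² + 2(145³/12 + 145×23.03²)] = 2519000 mm³.
Direct shear f_v = P/L_w = 49.9×10³ / 425 = 117.4 N/mm (vertical).
Torsion M = P·e = 49.9×10³ × 175 = 8732500 N·mm.
Critical point at (x, y) = (95.53, 67.5) from centroid. f_tx = M·y/J = 234 N/mm; f_ty = M·x/J = 331.2 N/mm.
Resultant f_max = √[f_tx² + (f_v + f_ty)²] = √[234² + (117.4 + 331.2)²] = 506 N/mm.
Capacity per unit length: φr_n = 0.75 × 0.6 × 480 × (0.707 × 4) = 610.8 N/mm.
506 ≤ 610.8 → adequate.

f_max ≈ 506 N/mm; adequate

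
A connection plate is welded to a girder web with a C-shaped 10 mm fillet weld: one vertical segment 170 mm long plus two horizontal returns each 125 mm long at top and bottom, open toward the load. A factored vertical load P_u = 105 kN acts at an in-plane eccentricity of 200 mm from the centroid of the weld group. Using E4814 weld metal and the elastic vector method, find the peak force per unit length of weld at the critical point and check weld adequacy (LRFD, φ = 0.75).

E48XX → F_EXX = 480 MPa.
Total weld length L_w = 420 mm. Treat welds as unit-width lines.
Centroid: x̄ = 2×125×62.5 / 420 = 37.2 mm from the vertical weld.
Polar moment about centroid: J = I_x + I_y = [170³/12 + 2×125×85²] + [170×37.2² + 2(125³/12 + 125×25.3²)] = 2936000 mm³.
Direct shear f_v = P/L_w = 105×10³ / 420 = 250 N/mm (vertical).
Torsion M = P·e = 105×10³ × 200 = 21000000 N·mm.
Critical point at (x, y) = (87.8, 85) from centroid. f_tx = M·y/J = 607.9 N/mm; f_ty = M·x/J = 627.9 N/mm.
Resultant f_max = √[f_tx² + (f_v + f_ty)²] = √[607.9² + (250 + 627.9)²] = 1068 N/mm.
Capacity per unit length: φr_n = 0.75 × 0.6 × 480 × (0.707 × 10) = 1527 N/mm.
1068 ≤ 1527 → adequate.

f_max ≈ 1070 N/mm; adequate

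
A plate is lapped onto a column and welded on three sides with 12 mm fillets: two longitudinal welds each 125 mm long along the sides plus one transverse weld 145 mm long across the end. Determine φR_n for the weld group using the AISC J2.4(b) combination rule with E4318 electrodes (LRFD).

E43XX → F_EXX = 430 MPa.
t_e = 0.707 × 12 = 8.484 mm.
R_nwl = 0.6 × 430 × 8.484 × 250 × 10⁻³ = 547.2 kN (longitudinal, 2 welds).
R_nwt = 0.6 × 430 × 8.484 × 145 × 10⁻³ = 317.4 kN (transverse, base value).
(i) R_nwl + R_nwt = 864.6 kN; (ii) 0.85 R_nwl + 1.5 R_nwt = 941.2 kN.
R_n = max = 941.2 kN [governs: (ii)]; φR_n = 705.9 kN.

φR_n ≈ 706 kN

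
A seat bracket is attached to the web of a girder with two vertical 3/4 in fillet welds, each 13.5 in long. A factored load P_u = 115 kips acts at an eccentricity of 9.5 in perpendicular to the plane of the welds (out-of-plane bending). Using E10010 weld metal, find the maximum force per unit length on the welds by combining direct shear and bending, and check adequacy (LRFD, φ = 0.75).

f_max ≈ 18.5 kip/in; adequate

E100XX → F_EXX = 100 ksi.
L_w = 2 × 13.5 = 27 in; section modulus (unit throat) S = 2 × L²/6 = 60.75 in².
Direct shear f_v = P/L_w = 115/27 = 4.259 kip/in.
Moment M = P × e = 115 × 9.5 = 1092.5 kip·in; bending f_b = M/S = 17.98 kip/in.
f_max = √(f_v² + f_b²) = √(4.259² + 17.98²) = 18.48 kip/in.
φr_n = 0.75 × 0.6 × 100 × (0.707 × 0.75) = 23.86 kip/in → adequate.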